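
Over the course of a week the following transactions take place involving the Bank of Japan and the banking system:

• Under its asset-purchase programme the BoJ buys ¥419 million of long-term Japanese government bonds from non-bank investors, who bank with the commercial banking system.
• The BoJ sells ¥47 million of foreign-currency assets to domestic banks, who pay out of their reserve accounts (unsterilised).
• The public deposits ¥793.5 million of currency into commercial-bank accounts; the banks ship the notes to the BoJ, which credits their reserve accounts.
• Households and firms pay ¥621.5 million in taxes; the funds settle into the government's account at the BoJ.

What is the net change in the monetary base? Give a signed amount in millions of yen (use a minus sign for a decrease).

-¥249.5 million

BoJ balance sheet:
  Assets:      Securities +¥419M, Foreign assets −¥47M
  Liabilities: Bank reserves +¥544M, Currency in circulation −¥793.5M, Government deposits +¥621.5M
Monetary base = currency + reserves: −¥793.5M + (+¥544M) = -¥249.5 million.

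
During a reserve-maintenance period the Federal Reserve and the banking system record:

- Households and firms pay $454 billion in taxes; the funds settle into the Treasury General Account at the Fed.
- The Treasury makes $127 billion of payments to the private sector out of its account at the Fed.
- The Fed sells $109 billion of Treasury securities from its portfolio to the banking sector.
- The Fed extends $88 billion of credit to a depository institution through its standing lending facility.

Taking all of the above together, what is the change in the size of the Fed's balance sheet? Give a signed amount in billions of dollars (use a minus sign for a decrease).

-$21 billion

Fed balance sheet:
  Assets:      Securities −$109B, Loans to banks +$88B
  Liabilities: Bank reserves −$348B, Government deposits +$327B
Change in total Fed assets = -$21 billion.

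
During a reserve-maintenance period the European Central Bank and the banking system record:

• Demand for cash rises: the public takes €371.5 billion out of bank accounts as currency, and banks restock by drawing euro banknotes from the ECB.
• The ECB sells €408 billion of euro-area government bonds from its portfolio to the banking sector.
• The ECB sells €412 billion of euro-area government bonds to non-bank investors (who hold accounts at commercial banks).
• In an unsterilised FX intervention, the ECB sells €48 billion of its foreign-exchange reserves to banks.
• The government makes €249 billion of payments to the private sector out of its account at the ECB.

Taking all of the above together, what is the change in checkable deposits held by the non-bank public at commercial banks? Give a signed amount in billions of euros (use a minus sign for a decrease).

-€534.5 billion

ECB balance sheet:
  Assets:      Securities −€820B, Foreign assets −€48B
  Liabilities: Bank reserves −€990.5B, Currency in circulation +€371.5B, Government deposits −€249B
Commercial banking system:
  Assets:      Reserves at CB −€990.5B, Securities +€408B, Foreign assets +€48B
  Liabilities: Checkable deposits −€534.5B
So the change in checkable deposits held by the non-bank public at commercial banks is -€534.5 billion.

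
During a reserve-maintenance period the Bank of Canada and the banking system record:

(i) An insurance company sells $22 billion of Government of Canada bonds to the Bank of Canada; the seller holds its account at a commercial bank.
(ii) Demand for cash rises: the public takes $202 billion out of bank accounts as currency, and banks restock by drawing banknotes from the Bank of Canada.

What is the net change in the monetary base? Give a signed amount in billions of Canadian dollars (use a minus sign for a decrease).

+$22 billion

Asset purchase (from non-banks) $22 billion: Bank of Canada balance sheet expands → +$22B.
Currency withdrawal $202 billion: just a shift between currency and reserves — both are base money → 0.
Net: 22 + 0 = +$22 billion.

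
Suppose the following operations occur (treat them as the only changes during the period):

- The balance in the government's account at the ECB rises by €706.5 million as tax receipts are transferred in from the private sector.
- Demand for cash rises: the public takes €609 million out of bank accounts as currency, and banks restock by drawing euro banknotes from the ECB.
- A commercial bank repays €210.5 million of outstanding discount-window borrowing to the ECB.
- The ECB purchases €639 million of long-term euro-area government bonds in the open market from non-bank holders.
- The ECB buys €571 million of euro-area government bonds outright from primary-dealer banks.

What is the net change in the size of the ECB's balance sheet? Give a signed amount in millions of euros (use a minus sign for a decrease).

+€999.5 million

Government account inflow €706.5 million: only the composition of liabilities changes → 0.
Currency withdrawal €609 million: only the composition of liabilities changes → 0.
Discount-window repayment €210.5 million: an ECB asset is shed → −€210.5M.
Asset purchase (from non-banks) €639 million: an ECB asset is acquired → +€639M.
OMO purchase (from banks) €571 million: an ECB asset is acquired → +€571M.
Net: 0 + 0 − 210.5 + 639 + 571 = +€999.5 million.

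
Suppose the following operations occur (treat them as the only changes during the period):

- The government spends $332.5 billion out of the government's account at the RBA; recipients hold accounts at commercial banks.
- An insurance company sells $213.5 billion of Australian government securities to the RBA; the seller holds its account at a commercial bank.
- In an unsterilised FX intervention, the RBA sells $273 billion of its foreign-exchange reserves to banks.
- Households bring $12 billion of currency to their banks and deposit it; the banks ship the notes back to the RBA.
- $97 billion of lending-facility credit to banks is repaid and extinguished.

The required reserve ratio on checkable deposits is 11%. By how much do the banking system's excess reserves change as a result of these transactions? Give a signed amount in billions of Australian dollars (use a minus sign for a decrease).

Government spending $332.5 billion: reserves +$332.5B, deposits +$332.5B.
Asset purchase (from non-banks) $213.5 billion: reserves +$213.5B, deposits +$213.5B.
FX sale $273 billion: reserves −$273B, deposits 0.
Currency deposit $12 billion: reserves +$12B, deposits +$12B.
Discount-window repayment $97 billion: reserves −$97B, deposits 0.
Totals: Δreserves = +$188B, Δdeposits = +$558B.
Δrequired reserves = 11% × +$558B = +$61.38B.
Δexcess reserves = Δreserves − Δrequired = +$188B − (+$61.38B) = +$126.62 billion.

+$126.62 billion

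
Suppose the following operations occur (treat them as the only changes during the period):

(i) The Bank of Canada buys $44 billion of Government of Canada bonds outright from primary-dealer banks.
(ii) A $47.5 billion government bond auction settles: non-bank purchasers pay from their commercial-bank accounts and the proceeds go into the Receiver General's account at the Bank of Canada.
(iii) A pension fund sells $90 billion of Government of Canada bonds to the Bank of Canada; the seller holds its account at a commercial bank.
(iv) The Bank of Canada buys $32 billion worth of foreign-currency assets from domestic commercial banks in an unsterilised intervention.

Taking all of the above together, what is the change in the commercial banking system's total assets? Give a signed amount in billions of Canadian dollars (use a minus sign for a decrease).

Bank of Canada balance sheet:
  Assets:      Securities +$134B, Foreign assets +$32B
  Liabilities: Bank reserves +$118.5B, Government deposits +$47.5B
Commercial banking system:
  Assets:      Reserves at CB +$118.5B, Securities −$44B, Foreign assets −$32B
  Liabilities: Checkable deposits +$42.5B
Change in total bank assets = +$42.5 billion.

+$42.5 billion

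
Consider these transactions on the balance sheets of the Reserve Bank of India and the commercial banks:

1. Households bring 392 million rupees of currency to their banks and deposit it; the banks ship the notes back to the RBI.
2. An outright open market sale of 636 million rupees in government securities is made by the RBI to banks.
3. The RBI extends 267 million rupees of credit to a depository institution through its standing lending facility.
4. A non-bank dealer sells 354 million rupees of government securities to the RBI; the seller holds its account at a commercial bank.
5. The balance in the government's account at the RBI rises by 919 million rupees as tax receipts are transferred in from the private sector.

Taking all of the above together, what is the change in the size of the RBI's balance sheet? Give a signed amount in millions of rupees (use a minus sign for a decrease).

-15 million

Currency deposit 392 million rupees: only the composition of liabilities changes → 0.
OMO sale (to banks) 636 million rupees: an RBI asset is shed → −636M.
Discount-window loan 267 million rupees: an RBI asset is acquired → +267M.
Asset purchase (from non-banks) 354 million rupees: an RBI asset is acquired → +354M.
Government account inflow 919 million rupees: only the composition of liabilities changes → 0.
Net: 0 − 636 + 267 + 354 + 0 = -15 million.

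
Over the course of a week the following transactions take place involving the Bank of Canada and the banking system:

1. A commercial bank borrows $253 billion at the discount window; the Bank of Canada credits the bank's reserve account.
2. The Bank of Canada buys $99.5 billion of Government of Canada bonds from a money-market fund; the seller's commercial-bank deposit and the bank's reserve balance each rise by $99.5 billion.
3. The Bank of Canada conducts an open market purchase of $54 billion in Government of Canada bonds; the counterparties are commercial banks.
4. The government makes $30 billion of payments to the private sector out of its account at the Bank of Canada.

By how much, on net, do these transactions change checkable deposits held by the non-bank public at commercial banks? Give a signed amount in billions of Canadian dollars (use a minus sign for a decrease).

Discount-window loan $253 billion: the counterparty is a bank, so public deposits are unchanged → 0.
Asset purchase (from non-banks) $99.5 billion: non-bank counterparties' bank balances rise → +$99.5B.
OMO purchase (from banks) $54 billion: the counterparty is a bank, so public deposits are unchanged → 0.
Government spending $30 billion: non-bank counterparties' bank balances rise → +$30B.
Net: 0 + 99.5 + 0 + 30 = +$129.5 billion.

+$129.5 billion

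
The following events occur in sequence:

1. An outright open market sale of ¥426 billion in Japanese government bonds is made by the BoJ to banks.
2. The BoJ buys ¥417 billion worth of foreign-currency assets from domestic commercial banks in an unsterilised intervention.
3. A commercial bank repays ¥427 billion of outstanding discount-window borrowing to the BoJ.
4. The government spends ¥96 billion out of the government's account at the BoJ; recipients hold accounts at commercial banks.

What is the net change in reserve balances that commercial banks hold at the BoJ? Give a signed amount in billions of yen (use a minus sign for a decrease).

OMO sale (to banks) ¥426 billion: the buying banks pay out of their reserve balances → −¥426B.
FX purchase ¥417 billion: the BoJ pays by crediting reserve accounts → +¥417B.
Discount-window repayment ¥427 billion: repayment is debited from reserves → −¥427B.
Government spending ¥96 billion: government payments flow into bank reserve accounts → +¥96B.
Net: −426 + 417 − 427 + 96 = -¥340 billion.

-¥340 billion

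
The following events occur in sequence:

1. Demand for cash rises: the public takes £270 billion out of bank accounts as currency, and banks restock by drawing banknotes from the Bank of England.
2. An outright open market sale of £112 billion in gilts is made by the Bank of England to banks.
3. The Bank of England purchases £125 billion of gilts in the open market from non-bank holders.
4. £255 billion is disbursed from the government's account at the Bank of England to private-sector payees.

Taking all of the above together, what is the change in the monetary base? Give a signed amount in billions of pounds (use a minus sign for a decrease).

Bank of England balance sheet:
  Assets:      Securities +£13B
  Liabilities: Bank reserves −£2B, Currency in circulation +£270B, Government deposits −£255B
Monetary base = currency + reserves: +£270B + (−£2B) = +£268 billion.

+£268 billion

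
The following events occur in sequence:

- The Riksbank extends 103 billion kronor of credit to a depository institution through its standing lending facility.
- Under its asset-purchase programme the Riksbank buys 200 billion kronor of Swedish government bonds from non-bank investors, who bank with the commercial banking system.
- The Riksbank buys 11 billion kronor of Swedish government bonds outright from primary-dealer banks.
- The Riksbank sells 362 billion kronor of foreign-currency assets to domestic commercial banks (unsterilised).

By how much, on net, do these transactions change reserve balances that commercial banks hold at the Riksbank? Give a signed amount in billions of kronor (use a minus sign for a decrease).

Riksbank balance sheet:
  Assets:      Securities +211B, Loans to banks +103B, Foreign assets −362B
  Liabilities: Bank reserves −48B
Commercial banking system:
  Assets:      Reserves at CB −48B, Securities −11B, Foreign assets +362B
  Liabilities: Checkable deposits +200B, Borrowings from CB +103B
So the change in reserve balances that commercial banks hold at the Riksbank is -48 billion.

-48 billion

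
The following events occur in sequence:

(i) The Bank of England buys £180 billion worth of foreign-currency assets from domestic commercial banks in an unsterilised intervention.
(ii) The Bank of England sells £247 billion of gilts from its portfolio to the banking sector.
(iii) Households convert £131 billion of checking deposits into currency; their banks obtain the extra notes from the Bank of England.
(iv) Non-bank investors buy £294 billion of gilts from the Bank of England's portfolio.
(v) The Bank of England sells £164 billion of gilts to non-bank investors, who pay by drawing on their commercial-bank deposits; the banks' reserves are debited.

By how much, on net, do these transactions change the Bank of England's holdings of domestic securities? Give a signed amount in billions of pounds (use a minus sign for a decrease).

FX purchase £180 billion: the Bank of England's securities portfolio is untouched → 0.
OMO sale (to banks) £247 billion: securities removed from the Bank of England's portfolio → −£247B.
Currency withdrawal £131 billion: the Bank of England's securities portfolio is untouched → 0.
Asset sale (to non-banks) £294 billion: securities removed from the Bank of England's portfolio → −£294B.
Asset sale (to non-banks) £164 billion: securities removed from the Bank of England's portfolio → −£164B.
Net: 0 − 247 + 0 − 294 − 164 = -£705 billion.

-£705 billion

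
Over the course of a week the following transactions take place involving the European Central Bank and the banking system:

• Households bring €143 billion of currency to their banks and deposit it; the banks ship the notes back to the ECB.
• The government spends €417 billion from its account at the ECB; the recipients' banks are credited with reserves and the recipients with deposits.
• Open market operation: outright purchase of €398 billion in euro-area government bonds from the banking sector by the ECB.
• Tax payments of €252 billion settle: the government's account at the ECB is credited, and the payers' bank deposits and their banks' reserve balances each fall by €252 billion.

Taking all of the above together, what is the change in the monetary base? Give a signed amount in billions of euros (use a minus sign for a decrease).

+€563 billion

Currency deposit €143 billion: just a shift between currency and reserves — both are base money → 0.
Government spending €417 billion: a non-base liability converts back to reserves → +€417B.
OMO purchase (from banks) €398 billion: ECB balance sheet expands → +€398B.
Government account inflow €252 billion: reserves shift to a non-base liability → −€252B.
Net: 0 + 417 + 398 − 252 = +€563 billion.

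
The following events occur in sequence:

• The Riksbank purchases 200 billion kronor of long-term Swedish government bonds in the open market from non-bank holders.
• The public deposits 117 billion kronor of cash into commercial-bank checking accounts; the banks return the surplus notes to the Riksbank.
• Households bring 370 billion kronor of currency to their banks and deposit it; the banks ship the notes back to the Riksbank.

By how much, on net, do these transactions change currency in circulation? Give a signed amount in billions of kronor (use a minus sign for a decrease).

Riksbank balance sheet:
  Assets:      Securities +200B
  Liabilities: Bank reserves +687B, Currency in circulation −487B
So the change in currency in circulation is -487 billion.

-487 billion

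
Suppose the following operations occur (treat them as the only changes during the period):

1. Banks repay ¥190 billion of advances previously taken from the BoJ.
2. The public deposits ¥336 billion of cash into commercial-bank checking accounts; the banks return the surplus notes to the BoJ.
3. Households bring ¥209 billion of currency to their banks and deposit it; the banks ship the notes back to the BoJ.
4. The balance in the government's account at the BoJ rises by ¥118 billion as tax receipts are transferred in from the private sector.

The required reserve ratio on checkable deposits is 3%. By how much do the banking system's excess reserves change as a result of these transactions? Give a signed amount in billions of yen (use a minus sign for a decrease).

+¥224.19 billion

Discount-window repayment ¥190 billion: reserves −¥190B, deposits 0.
Currency deposit ¥336 billion: reserves +¥336B, deposits +¥336B.
Currency deposit ¥209 billion: reserves +¥209B, deposits +¥209B.
Government account inflow ¥118 billion: reserves −¥118B, deposits −¥118B.
Totals: Δreserves = +¥237B, Δdeposits = +¥427B.
Δrequired reserves = 3% × +¥427B = +¥12.81B.
Δexcess reserves = Δreserves − Δrequired = +¥237B − (+¥12.81B) = +¥224.19 billion.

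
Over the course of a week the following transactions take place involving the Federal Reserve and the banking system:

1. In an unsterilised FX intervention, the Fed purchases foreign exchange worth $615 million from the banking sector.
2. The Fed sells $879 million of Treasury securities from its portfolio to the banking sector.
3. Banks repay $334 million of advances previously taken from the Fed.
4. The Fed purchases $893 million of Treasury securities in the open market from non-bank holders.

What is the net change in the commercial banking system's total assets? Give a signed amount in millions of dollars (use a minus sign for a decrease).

FX purchase $615 million: just an asset swap on bank balance sheets → 0.
OMO sale (to banks) $879 million: just an asset swap on bank balance sheets → 0.
Discount-window repayment $334 million: bank balance sheets shrink → −$334M.
Asset purchase (from non-banks) $893 million: bank balance sheets expand → +$893M.
Net: 0 + 0 − 334 + 893 = +$559 million.

+$559 million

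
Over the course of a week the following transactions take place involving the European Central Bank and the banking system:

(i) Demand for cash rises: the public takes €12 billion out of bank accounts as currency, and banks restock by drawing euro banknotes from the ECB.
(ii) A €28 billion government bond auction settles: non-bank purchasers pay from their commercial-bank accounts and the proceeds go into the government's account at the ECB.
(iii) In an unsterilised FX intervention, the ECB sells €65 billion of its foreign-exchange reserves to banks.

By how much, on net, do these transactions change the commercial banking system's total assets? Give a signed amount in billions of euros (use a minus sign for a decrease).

-€40 billion

Currency withdrawal €12 billion: bank balance sheets shrink → −€12B.
Government account inflow €28 billion: bank balance sheets shrink → −€28B.
FX sale €65 billion: just an asset swap on bank balance sheets → 0.
Net: −12 − 28 + 0 = -€40 billion.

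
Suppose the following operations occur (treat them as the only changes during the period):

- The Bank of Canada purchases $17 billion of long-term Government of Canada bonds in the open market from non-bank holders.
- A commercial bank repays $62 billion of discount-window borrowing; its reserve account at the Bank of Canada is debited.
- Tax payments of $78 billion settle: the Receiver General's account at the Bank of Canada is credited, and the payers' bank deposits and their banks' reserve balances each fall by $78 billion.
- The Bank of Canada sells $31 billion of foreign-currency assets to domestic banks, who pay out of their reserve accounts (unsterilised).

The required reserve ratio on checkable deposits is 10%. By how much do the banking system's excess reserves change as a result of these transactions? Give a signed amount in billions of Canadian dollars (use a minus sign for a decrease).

Asset purchase (from non-banks) $17 billion: reserves +$17B, deposits +$17B.
Discount-window repayment $62 billion: reserves −$62B, deposits 0.
Government account inflow $78 billion: reserves −$78B, deposits −$78B.
FX sale $31 billion: reserves −$31B, deposits 0.
Totals: Δreserves = −$154B, Δdeposits = −$61B.
Δrequired reserves = 10% × −$61B = −$6.1B.
Δexcess reserves = Δreserves − Δrequired = −$154B − (−$6.1B) = -$147.9 billion.

-$147.9 billion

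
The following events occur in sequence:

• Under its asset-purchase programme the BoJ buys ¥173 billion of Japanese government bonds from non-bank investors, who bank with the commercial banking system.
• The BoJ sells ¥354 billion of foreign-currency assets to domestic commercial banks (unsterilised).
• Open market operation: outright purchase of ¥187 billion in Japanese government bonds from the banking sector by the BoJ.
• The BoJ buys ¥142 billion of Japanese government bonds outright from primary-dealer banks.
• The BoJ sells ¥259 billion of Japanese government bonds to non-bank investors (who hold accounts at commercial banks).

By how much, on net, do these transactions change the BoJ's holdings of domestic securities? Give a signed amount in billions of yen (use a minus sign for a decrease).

Asset purchase (from non-banks) ¥173 billion: securities added to the BoJ's portfolio → +¥173B.
FX sale ¥354 billion: the BoJ's securities portfolio is untouched → 0.
OMO purchase (from banks) ¥187 billion: securities added to the BoJ's portfolio → +¥187B.
OMO purchase (from banks) ¥142 billion: securities added to the BoJ's portfolio → +¥142B.
Asset sale (to non-banks) ¥259 billion: securities removed from the BoJ's portfolio → −¥259B.
Net: 173 + 0 + 187 + 142 − 259 = +¥243 billion.

+¥243 billion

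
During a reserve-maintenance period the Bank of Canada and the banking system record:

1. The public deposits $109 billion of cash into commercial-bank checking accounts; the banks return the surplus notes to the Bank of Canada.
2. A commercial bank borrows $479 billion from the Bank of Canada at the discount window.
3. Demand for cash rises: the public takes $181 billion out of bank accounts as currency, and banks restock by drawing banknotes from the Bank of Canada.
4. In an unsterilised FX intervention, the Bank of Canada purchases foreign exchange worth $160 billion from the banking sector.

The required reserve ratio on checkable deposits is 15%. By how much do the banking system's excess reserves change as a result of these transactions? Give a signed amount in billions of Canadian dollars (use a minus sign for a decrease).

+$577.8 billion

Currency deposit $109 billion: reserves +$109B, deposits +$109B.
Discount-window loan $479 billion: reserves +$479B, deposits 0.
Currency withdrawal $181 billion: reserves −$181B, deposits −$181B.
FX purchase $160 billion: reserves +$160B, deposits 0.
Totals: Δreserves = +$567B, Δdeposits = −$72B.
Δrequired reserves = 15% × −$72B = −$10.8B.
Δexcess reserves = Δreserves − Δrequired = +$567B − (−$10.8B) = +$577.8 billion.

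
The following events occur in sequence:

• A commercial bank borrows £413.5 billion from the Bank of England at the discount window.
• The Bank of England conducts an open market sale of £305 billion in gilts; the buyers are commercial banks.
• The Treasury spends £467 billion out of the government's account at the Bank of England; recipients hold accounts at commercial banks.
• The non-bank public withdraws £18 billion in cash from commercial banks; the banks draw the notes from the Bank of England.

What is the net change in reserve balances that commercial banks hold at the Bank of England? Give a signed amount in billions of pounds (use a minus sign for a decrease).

+£557.5 billion

Discount-window loan £413.5 billion: the loan is credited to the bank's reserve account → +£413.5B.
OMO sale (to banks) £305 billion: the buying banks pay out of their reserve balances → −£305B.
Government spending £467 billion: government payments flow into bank reserve accounts → +£467B.
Currency withdrawal £18 billion: banks swap reserves for currency → −£18B.
Net: 413.5 − 305 + 467 − 18 = +£557.5 billion.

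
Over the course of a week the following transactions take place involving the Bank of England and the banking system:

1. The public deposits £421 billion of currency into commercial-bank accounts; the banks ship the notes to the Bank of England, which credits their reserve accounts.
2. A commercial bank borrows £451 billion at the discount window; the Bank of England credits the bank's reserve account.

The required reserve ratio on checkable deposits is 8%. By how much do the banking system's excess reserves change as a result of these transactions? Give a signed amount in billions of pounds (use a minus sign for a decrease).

+£838.32 billion

Currency deposit £421 billion: reserves +£421B, deposits +£421B.
Discount-window loan £451 billion: reserves +£451B, deposits 0.
Totals: Δreserves = +£872B, Δdeposits = +£421B.
Δrequired reserves = 8% × +£421B = +£33.68B.
Δexcess reserves = Δreserves − Δrequired = +£872B − (+£33.68B) = +£838.32 billion.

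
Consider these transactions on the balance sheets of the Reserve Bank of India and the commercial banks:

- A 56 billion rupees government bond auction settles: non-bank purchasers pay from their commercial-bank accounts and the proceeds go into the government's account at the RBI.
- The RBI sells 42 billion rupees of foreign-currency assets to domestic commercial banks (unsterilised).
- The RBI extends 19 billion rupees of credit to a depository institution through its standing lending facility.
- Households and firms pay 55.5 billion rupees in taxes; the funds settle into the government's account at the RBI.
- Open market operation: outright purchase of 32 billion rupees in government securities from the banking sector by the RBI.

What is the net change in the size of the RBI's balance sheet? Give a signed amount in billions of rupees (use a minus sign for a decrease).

+9 billion

Government account inflow 56 billion rupees: only the composition of liabilities changes → 0.
FX sale 42 billion rupees: an RBI asset is shed → −42B.
Discount-window loan 19 billion rupees: an RBI asset is acquired → +19B.
Government account inflow 55.5 billion rupees: only the composition of liabilities changes → 0.
OMO purchase (from banks) 32 billion rupees: an RBI asset is acquired → +32B.
Net: 0 − 42 + 19 + 0 + 32 = +9 billion.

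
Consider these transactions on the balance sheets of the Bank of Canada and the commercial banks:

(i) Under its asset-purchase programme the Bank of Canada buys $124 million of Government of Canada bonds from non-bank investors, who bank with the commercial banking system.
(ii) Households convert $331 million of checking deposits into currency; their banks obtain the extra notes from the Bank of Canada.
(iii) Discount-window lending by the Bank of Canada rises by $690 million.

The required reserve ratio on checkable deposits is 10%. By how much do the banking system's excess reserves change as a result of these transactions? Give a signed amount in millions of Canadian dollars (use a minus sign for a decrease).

+$503.7 million

Asset purchase (from non-banks) $124 million: reserves +$124M, deposits +$124M.
Currency withdrawal $331 million: reserves −$331M, deposits −$331M.
Discount-window loan $690 million: reserves +$690M, deposits 0.
Totals: Δreserves = +$483M, Δdeposits = −$207M.
Δrequired reserves = 10% × −$207M = −$20.7M.
Δexcess reserves = Δreserves − Δrequired = +$483M − (−$20.7M) = +$503.7 million.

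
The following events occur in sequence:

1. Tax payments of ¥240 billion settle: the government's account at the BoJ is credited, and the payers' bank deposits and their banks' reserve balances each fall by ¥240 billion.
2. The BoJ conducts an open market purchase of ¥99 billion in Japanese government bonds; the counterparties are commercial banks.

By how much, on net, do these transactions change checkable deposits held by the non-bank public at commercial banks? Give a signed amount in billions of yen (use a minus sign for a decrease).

BoJ balance sheet:
  Assets:      Securities +¥99B
  Liabilities: Bank reserves −¥141B, Government deposits +¥240B
Commercial banking system:
  Assets:      Reserves at CB −¥141B, Securities −¥99B
  Liabilities: Checkable deposits −¥240B
So the change in checkable deposits held by the non-bank public at commercial banks is -¥240 billion.

-¥240 billion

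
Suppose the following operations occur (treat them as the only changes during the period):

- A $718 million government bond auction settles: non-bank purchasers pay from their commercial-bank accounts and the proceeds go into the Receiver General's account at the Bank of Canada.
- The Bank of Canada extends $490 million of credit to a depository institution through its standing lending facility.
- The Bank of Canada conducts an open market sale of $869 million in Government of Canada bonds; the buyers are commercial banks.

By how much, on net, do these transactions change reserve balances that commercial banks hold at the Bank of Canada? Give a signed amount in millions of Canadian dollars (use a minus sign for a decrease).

Government account inflow $718 million: funds move from bank reserves into the government account → −$718M.
Discount-window loan $490 million: the loan is credited to the bank's reserve account → +$490M.
OMO sale (to banks) $869 million: the buying banks pay out of their reserve balances → −$869M.
Net: −718 + 490 − 869 = -$1097 million.

-$1097 million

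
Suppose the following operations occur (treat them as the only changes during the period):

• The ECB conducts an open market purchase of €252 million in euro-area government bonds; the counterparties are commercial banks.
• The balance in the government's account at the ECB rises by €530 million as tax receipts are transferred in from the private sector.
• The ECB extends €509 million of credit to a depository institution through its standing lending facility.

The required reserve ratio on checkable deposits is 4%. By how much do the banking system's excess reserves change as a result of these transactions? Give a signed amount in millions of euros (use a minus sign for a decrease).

+€252.2 million

OMO purchase (from banks) €252 million: reserves +€252M, deposits 0.
Government account inflow €530 million: reserves −€530M, deposits −€530M.
Discount-window loan €509 million: reserves +€509M, deposits 0.
Totals: Δreserves = +€231M, Δdeposits = −€530M.
Δrequired reserves = 4% × −€530M = −€21.2M.
Δexcess reserves = Δreserves − Δrequired = +€231M − (−€21.2M) = +€252.2 million.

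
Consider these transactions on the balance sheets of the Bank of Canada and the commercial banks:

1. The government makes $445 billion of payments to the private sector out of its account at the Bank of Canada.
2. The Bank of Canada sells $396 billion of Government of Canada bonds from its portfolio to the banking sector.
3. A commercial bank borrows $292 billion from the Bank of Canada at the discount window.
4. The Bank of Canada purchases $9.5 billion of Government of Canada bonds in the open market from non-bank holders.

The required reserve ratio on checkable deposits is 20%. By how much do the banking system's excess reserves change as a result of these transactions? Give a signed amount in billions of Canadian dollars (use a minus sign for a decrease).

Government spending $445 billion: reserves +$445B, deposits +$445B.
OMO sale (to banks) $396 billion: reserves −$396B, deposits 0.
Discount-window loan $292 billion: reserves +$292B, deposits 0.
Asset purchase (from non-banks) $9.5 billion: reserves +$9.5B, deposits +$9.5B.
Totals: Δreserves = +$350.5B, Δdeposits = +$454.5B.
Δrequired reserves = 20% × +$454.5B = +$90.9B.
Δexcess reserves = Δreserves − Δrequired = +$350.5B − (+$90.9B) = +$259.6 billion.

+$259.6 billion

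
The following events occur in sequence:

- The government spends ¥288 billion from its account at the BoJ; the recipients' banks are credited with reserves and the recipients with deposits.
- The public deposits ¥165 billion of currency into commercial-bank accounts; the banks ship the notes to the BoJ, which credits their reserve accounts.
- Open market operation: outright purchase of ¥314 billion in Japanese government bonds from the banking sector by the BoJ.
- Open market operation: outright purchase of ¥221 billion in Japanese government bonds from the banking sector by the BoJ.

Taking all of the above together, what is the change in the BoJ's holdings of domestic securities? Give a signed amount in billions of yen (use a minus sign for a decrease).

+¥535 billion

Government spending ¥288 billion: the BoJ's securities portfolio is untouched → 0.
Currency deposit ¥165 billion: the BoJ's securities portfolio is untouched → 0.
OMO purchase (from banks) ¥314 billion: securities added to the BoJ's portfolio → +¥314B.
OMO purchase (from banks) ¥221 billion: securities added to the BoJ's portfolio → +¥221B.
Net: 0 + 0 + 314 + 221 = +¥535 billion.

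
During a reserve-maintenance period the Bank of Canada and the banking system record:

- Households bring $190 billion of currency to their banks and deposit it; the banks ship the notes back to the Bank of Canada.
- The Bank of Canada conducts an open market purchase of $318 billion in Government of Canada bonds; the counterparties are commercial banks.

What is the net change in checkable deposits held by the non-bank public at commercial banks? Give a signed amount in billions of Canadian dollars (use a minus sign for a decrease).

Currency deposit $190 billion: non-bank counterparties' bank balances rise → +$190B.
OMO purchase (from banks) $318 billion: the counterparty is a bank, so public deposits are unchanged → 0.
Net: 190 + 0 = +$190 billion.

+$190 billion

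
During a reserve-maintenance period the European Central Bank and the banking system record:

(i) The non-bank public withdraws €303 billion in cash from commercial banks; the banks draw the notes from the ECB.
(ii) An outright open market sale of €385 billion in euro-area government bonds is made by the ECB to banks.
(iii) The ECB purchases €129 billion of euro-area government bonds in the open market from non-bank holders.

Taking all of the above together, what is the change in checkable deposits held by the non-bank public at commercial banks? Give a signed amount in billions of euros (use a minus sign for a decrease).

-€174 billion

Currency withdrawal €303 billion: non-bank counterparties' bank balances fall → −€303B.
OMO sale (to banks) €385 billion: the counterparty is a bank, so public deposits are unchanged → 0.
Asset purchase (from non-banks) €129 billion: non-bank counterparties' bank balances rise → +€129B.
Net: −303 + 0 + 129 = -€174 billion.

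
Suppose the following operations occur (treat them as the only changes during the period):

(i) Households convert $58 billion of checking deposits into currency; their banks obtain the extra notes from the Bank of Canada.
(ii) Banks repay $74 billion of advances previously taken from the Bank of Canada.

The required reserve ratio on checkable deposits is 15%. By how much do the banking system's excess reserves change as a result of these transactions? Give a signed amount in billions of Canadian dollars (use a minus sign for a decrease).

-$123.3 billion

Currency withdrawal $58 billion: reserves −$58B, deposits −$58B.
Discount-window repayment $74 billion: reserves −$74B, deposits 0.
Totals: Δreserves = −$132B, Δdeposits = −$58B.
Δrequired reserves = 15% × −$58B = −$8.7B.
Δexcess reserves = Δreserves − Δrequired = −$132B − (−$8.7B) = -$123.3 billion.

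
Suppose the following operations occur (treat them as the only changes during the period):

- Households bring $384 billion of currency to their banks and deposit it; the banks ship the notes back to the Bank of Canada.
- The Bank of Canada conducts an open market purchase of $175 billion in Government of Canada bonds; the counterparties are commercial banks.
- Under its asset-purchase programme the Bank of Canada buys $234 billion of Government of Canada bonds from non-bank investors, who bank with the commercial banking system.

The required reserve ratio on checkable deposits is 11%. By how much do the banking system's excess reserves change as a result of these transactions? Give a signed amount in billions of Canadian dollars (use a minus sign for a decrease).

Currency deposit $384 billion: reserves +$384B, deposits +$384B.
OMO purchase (from banks) $175 billion: reserves +$175B, deposits 0.
Asset purchase (from non-banks) $234 billion: reserves +$234B, deposits +$234B.
Totals: Δreserves = +$793B, Δdeposits = +$618B.
Δrequired reserves = 11% × +$618B = +$67.98B.
Δexcess reserves = Δreserves − Δrequired = +$793B − (+$67.98B) = +$725.02 billion.

+$725.02 billion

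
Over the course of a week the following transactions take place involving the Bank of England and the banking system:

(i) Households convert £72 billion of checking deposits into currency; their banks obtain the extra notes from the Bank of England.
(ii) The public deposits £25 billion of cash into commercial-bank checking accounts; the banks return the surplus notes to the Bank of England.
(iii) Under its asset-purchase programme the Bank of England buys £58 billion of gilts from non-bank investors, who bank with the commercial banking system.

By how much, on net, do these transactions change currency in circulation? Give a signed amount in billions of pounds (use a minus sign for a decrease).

Bank of England balance sheet:
  Assets:      Securities +£58B
  Liabilities: Bank reserves +£11B, Currency in circulation +£47B
So the change in currency in circulation is +£47 billion.

+£47 billion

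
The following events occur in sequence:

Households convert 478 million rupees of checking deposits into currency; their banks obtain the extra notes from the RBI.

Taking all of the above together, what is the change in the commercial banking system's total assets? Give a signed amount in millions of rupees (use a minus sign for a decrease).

-478 million

Currency withdrawal 478 million rupees: bank balance sheets shrink → −478M.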